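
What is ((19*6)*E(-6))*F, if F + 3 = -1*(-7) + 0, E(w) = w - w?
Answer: 0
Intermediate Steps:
E(w) = 0
F = 4 (F = -3 + (-1*(-7) + 0) = -3 + (7 + 0) = -3 + 7 = 4)
((19*6)*E(-6))*F = ((19*6)*0)*4 = (114*0)*4 = 0*4 = 0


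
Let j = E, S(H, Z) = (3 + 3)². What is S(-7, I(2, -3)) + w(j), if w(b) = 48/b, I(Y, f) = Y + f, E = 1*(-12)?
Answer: 32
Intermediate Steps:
E = -12
S(H, Z) = 36 (S(H, Z) = 6² = 36)
j = -12
S(-7, I(2, -3)) + w(j) = 36 + 48/(-12) = 36 + 48*(-1/12) = 36 - 4 = 32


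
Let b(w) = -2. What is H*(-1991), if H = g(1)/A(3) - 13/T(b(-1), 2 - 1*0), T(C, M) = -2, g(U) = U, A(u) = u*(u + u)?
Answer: -117469/9 ≈ -13052.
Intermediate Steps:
A(u) = 2*u² (A(u) = u*(2*u) = 2*u²)
H = 59/9 (H = 1/(2*3²) - 13/(-2) = 1/(2*9) - 13*(-½) = 1/18 + 13/2 = 59/9 ≈ 6.5556)
H*(-1991) = (59/9)*(-1991) = -117469/9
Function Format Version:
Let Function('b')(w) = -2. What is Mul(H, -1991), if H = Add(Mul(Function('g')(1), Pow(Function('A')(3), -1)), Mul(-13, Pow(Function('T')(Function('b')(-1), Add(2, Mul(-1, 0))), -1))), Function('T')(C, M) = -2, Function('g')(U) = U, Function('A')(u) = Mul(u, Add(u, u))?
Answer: Rational(-117469, 9) ≈ -13052.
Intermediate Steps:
Function('A')(u) = Mul(2, Pow(u, 2)) (Function('A')(u) = Mul(u, Mul(2, u)) = Mul(2, Pow(u, 2)))
H = Rational(59, 9) (H = Add(Mul(1, Pow(Mul(2, Pow(3, 2)), -1)), Mul(-13, Pow(-2, -1))) = Add(Mul(1, Pow(Mul(2, 9), -1)), Mul(-13, Rational(-1, 2))) = Add(Mul(1, Pow(18, -1)), Rational(13, 2)) = Add(Mul(1, Rational(1, 18)), Rational(13, 2)) = Add(Rational(1, 18), Rational(13, 2)) = Rational(59, 9) ≈ 6.5556)
Mul(H, -1991) = Mul(Rational(59, 9), -1991) = Rational(-117469, 9)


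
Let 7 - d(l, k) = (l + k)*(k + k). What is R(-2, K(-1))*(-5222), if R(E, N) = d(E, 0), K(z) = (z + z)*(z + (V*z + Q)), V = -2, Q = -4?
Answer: -36554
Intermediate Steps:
d(l, k) = 7 - 2*k*(k + l) (d(l, k) = 7 - (l + k)*(k + k) = 7 - (k + l)*2*k = 7 - 2*k*(k + l))
K(z) = 2*z*(-4 - z) (K(z) = (z + z)*(z + (-2*z - 4)) = (2*z)*(z + (-4 - 2*z)) = (2*z)*(-4 - z) = 2*z*(-4 - z))
R(E, N) = 7 (R(E, N) = 7 - 2*0**2 - 2*0*E = 7 - 2*0 + 0 = 7 + 0 + 0 = 7)
R(-2, K(-1))*(-5222) = 7*(-5222) = -36554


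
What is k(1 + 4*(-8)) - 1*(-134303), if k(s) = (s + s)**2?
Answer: 138147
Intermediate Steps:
k(s) = 4*s**2 (k(s) = (2*s)**2 = 4*s**2)
k(1 + 4*(-8)) - 1*(-134303) = 4*(1 + 4*(-8))**2 - 1*(-134303) = 4*(1 - 32)**2 + 134303 = 4*(-31)**2 + 134303 = 4*961 + 134303 = 3844 + 134303 = 138147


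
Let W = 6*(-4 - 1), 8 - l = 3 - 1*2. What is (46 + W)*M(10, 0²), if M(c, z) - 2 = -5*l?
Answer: -528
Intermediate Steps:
l = 7 (l = 8 - (3 - 1*2) = 8 - (3 - 2) = 8 - 1*1 = 8 - 1 = 7)
M(c, z) = -33 (M(c, z) = 2 - 5*7 = 2 - 35 = -33)
W = -30 (W = 6*(-5) = -30)
(46 + W)*M(10, 0²) = (46 - 30)*(-33) = 16*(-33) = -528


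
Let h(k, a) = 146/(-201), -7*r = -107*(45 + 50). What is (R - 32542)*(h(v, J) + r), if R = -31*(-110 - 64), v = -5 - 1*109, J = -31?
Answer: -55440098164/1407 ≈ -3.9403e+7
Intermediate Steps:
v = -114 (v = -5 - 109 = -114)
r = 10165/7 (r = -(-107)*(45 + 50)/7 = -(-107)*95/7 = -⅐*(-10165) = 10165/7 ≈ 1452.1)
R = 5394 (R = -31*(-174) = 5394)
h(k, a) = -146/201 (h(k, a) = 146*(-1/201) = -146/201)
(R - 32542)*(h(v, J) + r) = (5394 - 32542)*(-146/201 + 10165/7) = -27148*2042143/1407 = -55440098164/1407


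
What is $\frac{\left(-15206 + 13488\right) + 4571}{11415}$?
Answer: $\frac{951}{3805} \approx 0.24993$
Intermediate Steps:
$\frac{\left(-15206 + 13488\right) + 4571}{11415} = \left(-1718 + 4571\right) \frac{1}{11415} = 2853 \cdot \frac{1}{11415} = \frac{951}{3805}$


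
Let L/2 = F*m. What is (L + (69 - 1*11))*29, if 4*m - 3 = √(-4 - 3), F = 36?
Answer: 3248 + 522*I*√7 ≈ 3248.0 + 1381.1*I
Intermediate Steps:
m = ¾ + I*√7/4 (m = ¾ + √(-4 - 3)/4 = ¾ + √(-7)/4 = ¾ + (I*√7)/4 = ¾ + I*√7/4 ≈ 0.75 + 0.66144*I)
L = 54 + 18*I*√7 (L = 2*(36*(¾ + I*√7/4)) = 2*(27 + 9*I*√7) = 54 + 18*I*√7 ≈ 54.0 + 47.624*I)
(L + (69 - 1*11))*29 = ((54 + 18*I*√7) + (69 - 1*11))*29 = ((54 + 18*I*√7) + (69 - 11))*29 = ((54 + 18*I*√7) + 58)*29 = (112 + 18*I*√7)*29 = 3248 + 522*I*√7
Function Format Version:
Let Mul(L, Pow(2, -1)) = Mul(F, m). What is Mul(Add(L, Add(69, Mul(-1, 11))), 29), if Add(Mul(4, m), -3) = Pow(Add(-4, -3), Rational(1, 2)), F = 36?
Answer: Add(3248, Mul(522, I, Pow(7, Rational(1, 2)))) ≈ Add(3248.0, Mul(1381.1, I))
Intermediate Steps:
m = Add(Rational(3, 4), Mul(Rational(1, 4), I, Pow(7, Rational(1, 2)))) (m = Add(Rational(3, 4), Mul(Rational(1, 4), Pow(Add(-4, -3), Rational(1, 2)))) = Add(Rational(3, 4), Mul(Rational(1, 4), Pow(-7, Rational(1, 2)))) = Add(Rational(3, 4), Mul(Rational(1, 4), Mul(I, Pow(7, Rational(1, 2))))) = Add(Rational(3, 4), Mul(Rational(1, 4), I, Pow(7, Rational(1, 2)))) ≈ Add(0.75000, Mul(0.66144, I)))
L = Add(54, Mul(18, I, Pow(7, Rational(1, 2)))) (L = Mul(2, Mul(36, Add(Rational(3, 4), Mul(Rational(1, 4), I, Pow(7, Rational(1, 2)))))) = Mul(2, Add(27, Mul(9, I, Pow(7, Rational(1, 2))))) = Add(54, Mul(18, I, Pow(7, Rational(1, 2)))) ≈ Add(54.000, Mul(47.624, I)))
Mul(Add(L, Add(69, Mul(-1, 11))), 29) = Mul(Add(Add(54, Mul(18, I, Pow(7, Rational(1, 2)))), Add(69, Mul(-1, 11))), 29) = Mul(Add(Add(54, Mul(18, I, Pow(7, Rational(1, 2)))), Add(69, -11)), 29) = Mul(Add(Add(54, Mul(18, I, Pow(7, Rational(1, 2)))), 58), 29) = Mul(Add(112, Mul(18, I, Pow(7, Rational(1, 2)))), 29) = Add(3248, Mul(522, I, Pow(7, Rational(1, 2))))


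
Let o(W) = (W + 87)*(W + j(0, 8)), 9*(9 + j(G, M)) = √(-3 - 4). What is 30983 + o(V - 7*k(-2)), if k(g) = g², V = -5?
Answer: 28715 + 6*I*√7 ≈ 28715.0 + 15.875*I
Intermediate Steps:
j(G, M) = -9 + I*√7/9 (j(G, M) = -9 + √(-3 - 4)/9 = -9 + √(-7)/9 = -9 + (I*√7)/9 = -9 + I*√7/9)
o(W) = (87 + W)*(-9 + W + I*√7/9) (o(W) = (W + 87)*(W + (-9 + I*√7/9)) = (87 + W)*(-9 + W + I*√7/9))
30983 + o(V - 7*k(-2)) = 30983 + (-783 + (-5 - 7*(-2)²)² + 78*(-5 - 7*(-2)²) + 29*I*√7/3 + I*(-5 - 7*(-2)²)*√7/9) = 30983 + (-783 + (-5 - 7*4)² + 78*(-5 - 7*4) + 29*I*√7/3 + I*(-5 - 7*4)*√7/9) = 30983 + (-783 + (-5 - 28)² + 78*(-5 - 28) + 29*I*√7/3 + I*(-5 - 28)*√7/9) = 30983 + (-783 + (-33)² + 78*(-33) + 29*I*√7/3 + (⅑)*I*(-33)*√7) = 30983 + (-783 + 1089 - 2574 + 29*I*√7/3 - 11*I*√7/3) = 30983 + (-2268 + 6*I*√7) = 28715 + 6*I*√7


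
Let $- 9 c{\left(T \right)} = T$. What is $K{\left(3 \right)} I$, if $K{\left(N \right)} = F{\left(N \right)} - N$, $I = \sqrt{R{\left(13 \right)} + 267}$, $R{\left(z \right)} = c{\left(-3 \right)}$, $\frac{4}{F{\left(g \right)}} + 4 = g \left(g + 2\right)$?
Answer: $- \frac{29 \sqrt{2406}}{33} \approx -43.105$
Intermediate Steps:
$F{\left(g \right)} = \frac{4}{-4 + g \left(2 + g\right)}$ ($F{\left(g \right)} = \frac{4}{-4 + g \left(g + 2\right)} = \frac{4}{-4 + g \left(2 + g\right)}$)
$c{\left(T \right)} = - \frac{T}{9}$
$R{\left(z \right)} = \frac{1}{3}$ ($R{\left(z \right)} = \left(- \frac{1}{9}\right) \left(-3\right) = \frac{1}{3}$)
$I = \frac{\sqrt{2406}}{3}$ ($I = \sqrt{\frac{1}{3} + 267} = \sqrt{\frac{802}{3}} = \frac{\sqrt{2406}}{3} \approx 16.35$)
$K{\left(N \right)} = - N + \frac{4}{-4 + N^{2} + 2 N}$ ($K{\left(N \right)} = \frac{4}{-4 + N^{2} + 2 N} - N = - N + \frac{4}{-4 + N^{2} + 2 N}$)
$K{\left(3 \right)} I = \left(\left(-1\right) 3 + \frac{4}{-4 + 3^{2} + 2 \cdot 3}\right) \frac{\sqrt{2406}}{3} = \left(-3 + \frac{4}{-4 + 9 + 6}\right) \frac{\sqrt{2406}}{3} = \left(-3 + \frac{4}{11}\right) \frac{\sqrt{2406}}{3} = - \frac{29 \frac{\sqrt{2406}}{3}}{11} = - \frac{29 \sqrt{2406}}{33}$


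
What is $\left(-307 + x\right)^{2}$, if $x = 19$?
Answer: $82944$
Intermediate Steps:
$\left(-307 + x\right)^{2} = \left(-307 + 19\right)^{2} = \left(-288\right)^{2} = 82944$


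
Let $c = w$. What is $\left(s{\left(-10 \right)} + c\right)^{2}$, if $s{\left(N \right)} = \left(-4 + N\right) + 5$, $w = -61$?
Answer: $4900$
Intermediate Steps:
$s{\left(N \right)} = 1 + N$
$c = -61$
$\left(s{\left(-10 \right)} + c\right)^{2} = \left(\left(1 - 10\right) - 61\right)^{2} = \left(-9 - 61\right)^{2} = \left(-70\right)^{2} = 4900$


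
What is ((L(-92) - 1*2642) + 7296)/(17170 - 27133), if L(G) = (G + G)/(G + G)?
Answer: -4655/9963 ≈ -0.46723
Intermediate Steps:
L(G) = 1 (L(G) = (2*G)/((2*G)) = (2*G)*(1/(2*G)) = 1)
((L(-92) - 1*2642) + 7296)/(17170 - 27133) = ((1 - 1*2642) + 7296)/(17170 - 27133) = ((1 - 2642) + 7296)/(-9963) = (-2641 + 7296)*(-1/9963) = 4655*(-1/9963) = -4655/9963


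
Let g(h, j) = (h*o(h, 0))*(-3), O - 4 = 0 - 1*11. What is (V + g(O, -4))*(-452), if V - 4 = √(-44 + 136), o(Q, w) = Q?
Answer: 64636 - 904*√23 ≈ 60301.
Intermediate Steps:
O = -7 (O = 4 + (0 - 1*11) = 4 + (0 - 11) = 4 - 11 = -7)
V = 4 + 2*√23 (V = 4 + √(-44 + 136) = 4 + √92 = 4 + 2*√23 ≈ 13.592)
g(h, j) = -3*h² (g(h, j) = (h*h)*(-3) = h²*(-3) = -3*h²)
(V + g(O, -4))*(-452) = ((4 + 2*√23) - 3*(-7)²)*(-452) = ((4 + 2*√23) - 3*49)*(-452) = ((4 + 2*√23) - 147)*(-452) = (-143 + 2*√23)*(-452) = 64636 - 904*√23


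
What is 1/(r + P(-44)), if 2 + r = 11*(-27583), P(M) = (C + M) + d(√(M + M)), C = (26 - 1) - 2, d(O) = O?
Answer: -75859/23018351546 - I*√22/46036703092 ≈ -3.2956e-6 - 1.0188e-10*I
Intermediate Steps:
C = 23 (C = 25 - 2 = 23)
P(M) = 23 + M + √2*√M (P(M) = (23 + M) + √(M + M) = (23 + M) + √(2*M) = (23 + M) + √2*√M = 23 + M + √2*√M)
r = -303415 (r = -2 + 11*(-27583) = -2 - 303413 = -303415)
1/(r + P(-44)) = 1/(-303415 + (23 - 44 + √2*√(-44))) = 1/(-303415 + (23 - 44 + √2*(2*I*√11))) = 1/(-303415 + (23 - 44 + 2*I*√22)) = 1/(-303415 + (-21 + 2*I*√22)) = 1/(-303436 + 2*I*√22)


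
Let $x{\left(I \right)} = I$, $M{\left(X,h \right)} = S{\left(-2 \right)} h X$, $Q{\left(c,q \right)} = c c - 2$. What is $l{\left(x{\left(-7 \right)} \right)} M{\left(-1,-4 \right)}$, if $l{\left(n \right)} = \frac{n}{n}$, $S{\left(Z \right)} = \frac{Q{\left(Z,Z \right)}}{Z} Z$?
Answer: $8$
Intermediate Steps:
$Q{\left(c,q \right)} = -2 + c^{2}$ ($Q{\left(c,q \right)} = c^{2} - 2 = -2 + c^{2}$)
$S{\left(Z \right)} = -2 + Z^{2}$ ($S{\left(Z \right)} = \frac{-2 + Z^{2}}{Z} Z = -2 + Z^{2}$)
$M{\left(X,h \right)} = 2 X h$ ($M{\left(X,h \right)} = \left(-2 + \left(-2\right)^{2}\right) h X = \left(-2 + 4\right) h X = 2 h X = 2 X h$)
$l{\left(n \right)} = 1$
$l{\left(x{\left(-7 \right)} \right)} M{\left(-1,-4 \right)} = 1 \cdot 2 \left(-1\right) \left(-4\right) = 1 \cdot 8 = 8$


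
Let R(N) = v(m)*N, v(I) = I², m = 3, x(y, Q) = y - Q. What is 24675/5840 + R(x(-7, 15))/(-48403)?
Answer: 239100069/56534704 ≈ 4.2293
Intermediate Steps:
R(N) = 9*N (R(N) = 3²*N = 9*N)
24675/5840 + R(x(-7, 15))/(-48403) = 24675/5840 + (9*(-7 - 1*15))/(-48403) = 24675*(1/5840) + (9*(-7 - 15))*(-1/48403) = 4935/1168 + (9*(-22))*(-1/48403) = 4935/1168 - 198*(-1/48403) = 4935/1168 + 198/48403 = 239100069/56534704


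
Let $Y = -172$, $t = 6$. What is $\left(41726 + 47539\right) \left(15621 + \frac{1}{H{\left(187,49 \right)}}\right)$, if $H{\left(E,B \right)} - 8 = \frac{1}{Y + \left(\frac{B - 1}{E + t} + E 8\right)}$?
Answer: $\frac{950451821181115}{681611} \approx 1.3944 \cdot 10^{9}$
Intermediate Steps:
$H{\left(E,B \right)} = 8 + \frac{1}{-172 + 8 E + \frac{-1 + B}{6 + E}}$ ($H{\left(E,B \right)} = 8 + \frac{1}{-172 + \left(\frac{B - 1}{E + 6} + E 8\right)} = 8 + \frac{1}{-172 + \left(\frac{-1 + B}{6 + E} + 8 E\right)} = 8 + \frac{1}{-172 + \left(8 E + \frac{-1 + B}{6 + E}\right)} = 8 + \frac{1}{-172 + 8 E + \frac{-1 + B}{6 + E}}$)
$\left(41726 + 47539\right) \left(15621 + \frac{1}{H{\left(187,49 \right)}}\right) = \left(41726 + 47539\right) \left(15621 + \frac{1}{\frac{1}{-1033 + 49 - 23188 + 8 \cdot 187^{2}} \left(-8258 - 185317 + 8 \cdot 49 + 64 \cdot 187^{2}\right)}\right) = 89265 \left(15621 + \frac{1}{\frac{1}{-1033 + 49 - 23188 + 8 \cdot 34969} \left(-8258 - 185317 + 392 + 64 \cdot 34969\right)}\right) = 89265 \left(15621 + \frac{1}{\frac{1}{-1033 + 49 - 23188 + 279752} \left(-8258 - 185317 + 392 + 2238016\right)}\right) = 89265 \left(15621 + \frac{1}{\frac{1}{255580} \cdot 2044833}\right) = 89265 \left(15621 + \frac{1}{\frac{2044833}{255580}}\right) = 89265 \left(15621 + \frac{255580}{2044833}\right) = 89265 \cdot \frac{31942591873}{2044833} = \frac{950451821181115}{681611}$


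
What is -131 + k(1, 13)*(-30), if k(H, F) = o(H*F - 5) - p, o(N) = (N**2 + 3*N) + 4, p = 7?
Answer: -2681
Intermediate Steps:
o(N) = 4 + N**2 + 3*N
k(H, F) = -18 + (-5 + F*H)**2 + 3*F*H (k(H, F) = (4 + (H*F - 5)**2 + 3*(H*F - 5)) - 1*7 = (4 + (F*H - 5)**2 + 3*(F*H - 5)) - 7 = (4 + (-5 + F*H)**2 + 3*(-5 + F*H)) - 7 = (4 + (-5 + F*H)**2 + (-15 + 3*F*H)) - 7 = (-11 + (-5 + F*H)**2 + 3*F*H) - 7 = -18 + (-5 + F*H)**2 + 3*F*H)
-131 + k(1, 13)*(-30) = -131 + (-18 + (-5 + 13*1)**2 + 3*13*1)*(-30) = -131 + (-18 + (-5 + 13)**2 + 39)*(-30) = -131 + (-18 + 8**2 + 39)*(-30) = -131 + (-18 + 64 + 39)*(-30) = -131 + 85*(-30) = -131 - 2550 = -2681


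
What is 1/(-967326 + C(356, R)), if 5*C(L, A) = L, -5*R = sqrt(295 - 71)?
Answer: -5/4836274 ≈ -1.0339e-6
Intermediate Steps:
R = -4*sqrt(14)/5 (R = -sqrt(295 - 71)/5 = -4*sqrt(14)/5 ≈ -2.9933)
C(L, A) = L/5
1/(-967326 + C(356, R)) = 1/(-967326 + (1/5)*356) = 1/(-967326 + 356/5) = 1/(-4836274/5) = -5/4836274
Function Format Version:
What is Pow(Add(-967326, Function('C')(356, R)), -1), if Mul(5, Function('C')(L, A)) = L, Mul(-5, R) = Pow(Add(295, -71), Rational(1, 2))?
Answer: Rational(-5, 4836274) ≈ -1.0339e-6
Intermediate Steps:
R = Mul(Rational(-4, 5), Pow(14, Rational(1, 2))) (R = Mul(Rational(-1, 5), Pow(Add(295, -71), Rational(1, 2))) = Mul(Rational(-1, 5), Pow(224, Rational(1, 2))) = Mul(Rational(-1, 5), Mul(4, Pow(14, Rational(1, 2)))) = Mul(Rational(-4, 5), Pow(14, Rational(1, 2))) ≈ -2.9933)
Function('C')(L, A) = Mul(Rational(1, 5), L)
Pow(Add(-967326, Function('C')(356, R)), -1) = Pow(Add(-967326, Mul(Rational(1, 5), 356)), -1) = Pow(Add(-967326, Rational(356, 5)), -1) = Pow(Rational(-4836274, 5), -1) = Rational(-5, 4836274)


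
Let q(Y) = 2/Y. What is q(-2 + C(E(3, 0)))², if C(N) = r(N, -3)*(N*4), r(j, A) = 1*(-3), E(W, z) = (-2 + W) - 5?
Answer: 1/529 ≈ 0.0018904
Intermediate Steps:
E(W, z) = -7 + W
r(j, A) = -3
C(N) = -12*N (C(N) = -3*N*4 = -12*N)
q(-2 + C(E(3, 0)))² = (2/(-2 - 12*(-7 + 3)))² = (2/(-2 - 12*(-4)))² = (2/(-2 + 48))² = (2/46)² = (2*(1/46))² = (1/23)² = 1/529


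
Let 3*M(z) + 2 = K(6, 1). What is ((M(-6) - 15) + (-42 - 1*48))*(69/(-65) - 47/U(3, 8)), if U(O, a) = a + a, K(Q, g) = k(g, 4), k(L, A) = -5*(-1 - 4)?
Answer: 303607/780 ≈ 389.24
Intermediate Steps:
k(L, A) = 25 (k(L, A) = -5*(-5) = 25)
K(Q, g) = 25
U(O, a) = 2*a
M(z) = 23/3 (M(z) = -⅔ + (⅓)*25 = -⅔ + 25/3 = 23/3)
((M(-6) - 15) + (-42 - 1*48))*(69/(-65) - 47/U(3, 8)) = ((23/3 - 15) + (-42 - 1*48))*(69/(-65) - 47/(2*8)) = (-22/3 + (-42 - 48))*(69*(-1/65) - 47/16) = (-22/3 - 90)*(-69/65 - 47*1/16) = -292*(-69/65 - 47/16)/3 = -292/3*(-4159/1040) = 303607/780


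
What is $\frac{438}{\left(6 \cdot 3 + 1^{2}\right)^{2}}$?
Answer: $\frac{438}{361} \approx 1.2133$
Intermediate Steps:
$\frac{438}{\left(6 \cdot 3 + 1^{2}\right)^{2}} = \frac{438}{\left(18 + 1\right)^{2}} = \frac{438}{19^{2}} = \frac{438}{361}$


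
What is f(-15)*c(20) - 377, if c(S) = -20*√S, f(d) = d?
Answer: -377 + 600*√5 ≈ 964.64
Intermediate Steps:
f(-15)*c(20) - 377 = -(-300)*√20 - 377 = -(-300)*2*√5 - 377 = -(-600)*√5 - 377 = 600*√5 - 377 = -377 + 600*√5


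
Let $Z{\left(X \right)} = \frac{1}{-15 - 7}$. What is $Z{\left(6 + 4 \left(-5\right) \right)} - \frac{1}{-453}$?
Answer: $- \frac{431}{9966} \approx -0.043247$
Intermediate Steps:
$Z{\left(X \right)} = - \frac{1}{22}$ ($Z{\left(X \right)} = \frac{1}{-22} = - \frac{1}{22}$)
$Z{\left(6 + 4 \left(-5\right) \right)} - \frac{1}{-453} = - \frac{1}{22} - \frac{1}{-453} = - \frac{1}{22} - - \frac{1}{453} = - \frac{1}{22} + \frac{1}{453} = - \frac{431}{9966}$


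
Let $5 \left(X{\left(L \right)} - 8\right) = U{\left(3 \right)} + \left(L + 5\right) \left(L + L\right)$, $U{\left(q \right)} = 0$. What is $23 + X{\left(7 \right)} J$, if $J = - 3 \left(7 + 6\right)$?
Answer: $- \frac{7997}{5} \approx -1599.4$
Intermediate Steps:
$J = -39$ ($J = \left(-3\right) 13 = -39$)
$X{\left(L \right)} = 8 + \frac{2 L \left(5 + L\right)}{5}$ ($X{\left(L \right)} = 8 + \frac{0 + \left(L + 5\right) \left(L + L\right)}{5} = 8 + \frac{0 + \left(5 + L\right) 2 L}{5} = 8 + \frac{0 + 2 L \left(5 + L\right)}{5} = 8 + \frac{2 L \left(5 + L\right)}{5}$)
$23 + X{\left(7 \right)} J = 23 + \left(8 + 2 \cdot 7 + \frac{2 \cdot 7^{2}}{5}\right) \left(-39\right) = 23 + \left(8 + 14 + \frac{2}{5} \cdot 49\right) \left(-39\right) = 23 + \left(8 + 14 + \frac{98}{5}\right) \left(-39\right) = 23 + \frac{208}{5} \left(-39\right) = 23 - \frac{8112}{5} = - \frac{7997}{5}$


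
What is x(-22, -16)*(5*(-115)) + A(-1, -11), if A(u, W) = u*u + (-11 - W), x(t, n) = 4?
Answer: -2299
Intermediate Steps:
A(u, W) = -11 + u² - W (A(u, W) = u² + (-11 - W) = -11 + u² - W)
x(-22, -16)*(5*(-115)) + A(-1, -11) = 4*(5*(-115)) + (-11 + (-1)² - 1*(-11)) = 4*(-575) + (-11 + 1 + 11) = -2300 + 1 = -2299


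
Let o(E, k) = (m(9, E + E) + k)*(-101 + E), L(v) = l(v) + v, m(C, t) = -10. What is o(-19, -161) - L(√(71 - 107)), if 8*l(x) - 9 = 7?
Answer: 20518 - 6*I ≈ 20518.0 - 6.0*I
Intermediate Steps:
l(x) = 2 (l(x) = 9/8 + (⅛)*7 = 9/8 + 7/8 = 2)
L(v) = 2 + v
o(E, k) = (-101 + E)*(-10 + k) (o(E, k) = (-10 + k)*(-101 + E) = (-101 + E)*(-10 + k))
o(-19, -161) - L(√(71 - 107)) = (1010 - 101*(-161) - 10*(-19) - 19*(-161)) - (2 + √(71 - 107)) = (1010 + 16261 + 190 + 3059) - (2 + √(-36)) = 20520 - (2 + 6*I) = 20520 + (-2 - 6*I) = 20518 - 6*I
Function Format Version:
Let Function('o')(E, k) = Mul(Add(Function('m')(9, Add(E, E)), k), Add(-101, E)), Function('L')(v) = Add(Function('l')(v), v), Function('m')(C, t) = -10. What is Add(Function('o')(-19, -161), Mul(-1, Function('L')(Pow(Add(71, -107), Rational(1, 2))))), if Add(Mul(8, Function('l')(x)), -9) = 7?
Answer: Add(20518, Mul(-6, I)) ≈ Add(20518., Mul(-6.0000, I))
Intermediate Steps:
Function('l')(x) = 2 (Function('l')(x) = Add(Rational(9, 8), Mul(Rational(1, 8), 7)) = Add(Rational(9, 8), Rational(7, 8)) = 2)
Function('L')(v) = Add(2, v)
Function('o')(E, k) = Mul(Add(-101, E), Add(-10, k)) (Function('o')(E, k) = Mul(Add(-10, k), Add(-101, E)) = Mul(Add(-101, E), Add(-10, k)))
Add(Function('o')(-19, -161), Mul(-1, Function('L')(Pow(Add(71, -107), Rational(1, 2))))) = Add(Add(1010, Mul(-101, -161), Mul(-10, -19), Mul(-19, -161)), Mul(-1, Add(2, Pow(Add(71, -107), Rational(1, 2))))) = Add(Add(1010, 16261, 190, 3059), Mul(-1, Add(2, Pow(-36, Rational(1, 2))))) = Add(20520, Mul(-1, Add(2, Mul(6, I)))) = Add(20520, Add(-2, Mul(-6, I))) = Add(20518, Mul(-6, I))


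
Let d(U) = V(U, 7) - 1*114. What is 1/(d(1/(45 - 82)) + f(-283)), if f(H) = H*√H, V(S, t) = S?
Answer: -156103/31046440964 + 387427*I*√283/31046440964 ≈ -5.0281e-6 + 0.00020993*I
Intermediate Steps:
f(H) = H^(3/2)
d(U) = -114 + U (d(U) = U - 1*114 = U - 114 = -114 + U)
1/(d(1/(45 - 82)) + f(-283)) = 1/((-114 + 1/(45 - 82)) + (-283)^(3/2)) = 1/((-114 + 1/(-37)) - 283*I*√283) = 1/((-114 - 1/37) - 283*I*√283) = 1/(-4219/37 - 283*I*√283)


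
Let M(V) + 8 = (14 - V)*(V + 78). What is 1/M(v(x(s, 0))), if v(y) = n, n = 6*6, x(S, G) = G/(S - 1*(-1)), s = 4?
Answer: -1/2516 ≈ -0.00039746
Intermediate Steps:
x(S, G) = G/(1 + S) (x(S, G) = G/(S + 1) = G/(1 + S))
n = 36
v(y) = 36
M(V) = -8 + (14 - V)*(78 + V) (M(V) = -8 + (14 - V)*(V + 78) = -8 + (14 - V)*(78 + V))
1/M(v(x(s, 0))) = 1/(1084 - 1*36**2 - 64*36) = 1/(1084 - 1*1296 - 2304) = 1/(1084 - 1296 - 2304) = 1/(-2516) = -1/2516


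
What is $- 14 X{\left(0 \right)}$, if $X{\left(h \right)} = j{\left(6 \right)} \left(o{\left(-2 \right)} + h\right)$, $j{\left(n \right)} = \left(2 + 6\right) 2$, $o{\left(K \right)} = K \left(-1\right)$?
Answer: $-448$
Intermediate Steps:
$o{\left(K \right)} = - K$
$j{\left(n \right)} = 16$ ($j{\left(n \right)} = 8 \cdot 2 = 16$)
$X{\left(h \right)} = 32 + 16 h$ ($X{\left(h \right)} = 16 \left(\left(-1\right) \left(-2\right) + h\right) = 16 \left(2 + h\right) = 32 + 16 h$)
$- 14 X{\left(0 \right)} = - 14 \left(32 + 16 \cdot 0\right) = - 14 \left(32 + 0\right) = \left(-14\right) 32 = -448$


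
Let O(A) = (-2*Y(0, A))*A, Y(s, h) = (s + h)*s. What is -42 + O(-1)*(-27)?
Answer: -42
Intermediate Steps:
Y(s, h) = s*(h + s) (Y(s, h) = (h + s)*s = s*(h + s))
O(A) = 0 (O(A) = (-0*(A + 0))*A = (-0*A)*A = (-2*0)*A = 0*A = 0)
-42 + O(-1)*(-27) = -42 + 0*(-27) = -42 + 0 = -42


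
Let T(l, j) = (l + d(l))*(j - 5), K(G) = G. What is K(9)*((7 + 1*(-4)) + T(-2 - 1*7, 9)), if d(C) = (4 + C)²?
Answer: 603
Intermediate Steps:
T(l, j) = (-5 + j)*(l + (4 + l)²) (T(l, j) = (l + (4 + l)²)*(j - 5) = (l + (4 + l)²)*(-5 + j) = (-5 + j)*(l + (4 + l)²))
K(9)*((7 + 1*(-4)) + T(-2 - 1*7, 9)) = 9*((7 + 1*(-4)) + (-5*(-2 - 1*7) - 5*(4 + (-2 - 1*7))² + 9*(-2 - 1*7) + 9*(4 + (-2 - 1*7))²)) = 9*((7 - 4) + (-5*(-2 - 7) - 5*(4 + (-2 - 7))² + 9*(-2 - 7) + 9*(4 + (-2 - 7))²)) = 9*(3 + (-5*(-9) - 5*(4 - 9)² + 9*(-9) + 9*(4 - 9)²)) = 9*(3 + (45 - 5*(-5)² - 81 + 9*(-5)²)) = 9*(3 + (45 - 5*25 - 81 + 9*25)) = 9*(3 + (45 - 125 - 81 + 225)) = 9*(3 + 64) = 9*67 = 603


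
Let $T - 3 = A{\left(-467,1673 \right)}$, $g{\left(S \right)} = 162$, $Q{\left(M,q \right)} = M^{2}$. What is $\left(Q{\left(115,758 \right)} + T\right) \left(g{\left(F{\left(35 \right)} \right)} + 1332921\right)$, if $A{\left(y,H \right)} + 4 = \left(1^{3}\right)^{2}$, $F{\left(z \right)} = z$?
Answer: $17630022675$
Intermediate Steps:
$A{\left(y,H \right)} = -3$ ($A{\left(y,H \right)} = -4 + \left(1^{3}\right)^{2} = -4 + 1^{2} = -4 + 1 = -3$)
$T = 0$ ($T = 3 - 3 = 0$)
$\left(Q{\left(115,758 \right)} + T\right) \left(g{\left(F{\left(35 \right)} \right)} + 1332921\right) = \left(115^{2} + 0\right) \left(162 + 1332921\right) = \left(13225 + 0\right) 1333083 = 13225 \cdot 1333083 = 17630022675$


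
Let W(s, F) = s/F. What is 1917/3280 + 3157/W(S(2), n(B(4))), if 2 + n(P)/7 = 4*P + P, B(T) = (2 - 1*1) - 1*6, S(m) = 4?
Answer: -489269943/3280 ≈ -1.4917e+5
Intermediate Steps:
B(T) = -5 (B(T) = (2 - 1) - 6 = 1 - 6 = -5)
n(P) = -14 + 35*P (n(P) = -14 + 7*(4*P + P) = -14 + 7*(5*P) = -14 + 35*P)
1917/3280 + 3157/W(S(2), n(B(4))) = 1917/3280 + 3157/((4/(-14 + 35*(-5)))) = 1917*(1/3280) + 3157/((4/(-14 - 175))) = 1917/3280 + 3157/((4/(-189))) = 1917/3280 + 3157/((4*(-1/189))) = 1917/3280 + 3157/(-4/189) = 1917/3280 + 3157*(-189/4) = 1917/3280 - 596673/4 = -489269943/3280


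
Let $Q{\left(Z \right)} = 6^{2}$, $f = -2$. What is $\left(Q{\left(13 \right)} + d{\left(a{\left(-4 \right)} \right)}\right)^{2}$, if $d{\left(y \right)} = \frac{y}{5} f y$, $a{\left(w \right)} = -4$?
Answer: $\frac{21904}{25} \approx 876.16$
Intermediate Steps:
$Q{\left(Z \right)} = 36$
$d{\left(y \right)} = - \frac{2 y^{2}}{5}$ ($d{\left(y \right)} = \frac{y}{5} \left(-2\right) y = - \frac{2 y}{5} y = - \frac{2 y^{2}}{5}$)
$\left(Q{\left(13 \right)} + d{\left(a{\left(-4 \right)} \right)}\right)^{2} = \left(36 - \frac{2 \left(-4\right)^{2}}{5}\right)^{2} = \left(36 - \frac{32}{5}\right)^{2} = \left(\frac{148}{5}\right)^{2} = \frac{21904}{25}$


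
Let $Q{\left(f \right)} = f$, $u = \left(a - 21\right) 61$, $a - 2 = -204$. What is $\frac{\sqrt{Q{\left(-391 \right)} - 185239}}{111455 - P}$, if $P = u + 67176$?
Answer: $\frac{i \sqrt{185630}}{57882} \approx 0.0074436 i$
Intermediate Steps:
$a = -202$ ($a = 2 - 204 = -202$)
$u = -13603$ ($u = \left(-202 - 21\right) 61 = \left(-223\right) 61 = -13603$)
$P = 53573$ ($P = -13603 + 67176 = 53573$)
$\frac{\sqrt{Q{\left(-391 \right)} - 185239}}{111455 - P} = \frac{\sqrt{-391 - 185239}}{111455 - 53573} = \frac{\sqrt{-185630}}{111455 - 53573} = \frac{i \sqrt{185630}}{57882}$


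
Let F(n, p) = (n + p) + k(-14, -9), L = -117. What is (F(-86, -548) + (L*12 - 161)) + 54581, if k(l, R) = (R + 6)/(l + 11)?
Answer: 52383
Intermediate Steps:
k(l, R) = (6 + R)/(11 + l)
F(n, p) = 1 + n + p (F(n, p) = (n + p) + (6 - 9)/(11 - 14) = (n + p) - 3/(-3) = (n + p) - ⅓*(-3) = (n + p) + 1 = 1 + n + p)
(F(-86, -548) + (L*12 - 161)) + 54581 = ((1 - 86 - 548) + (-117*12 - 161)) + 54581 = (-633 + (-1404 - 161)) + 54581 = (-633 - 1565) + 54581 = -2198 + 54581 = 52383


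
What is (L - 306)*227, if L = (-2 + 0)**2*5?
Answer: -64922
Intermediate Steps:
L = 20 (L = (-2)**2*5 = 4*5 = 20)
(L - 306)*227 = (20 - 306)*227 = -286*227 = -64922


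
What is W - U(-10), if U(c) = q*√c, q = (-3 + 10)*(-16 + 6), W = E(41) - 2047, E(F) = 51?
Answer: -1996 + 70*I*√10 ≈ -1996.0 + 221.36*I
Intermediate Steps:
W = -1996 (W = 51 - 2047 = -1996)
q = -70 (q = 7*(-10) = -70)
U(c) = -70*√c
W - U(-10) = -1996 - (-70)*√(-10) = -1996 - (-70)*I*√10 = -1996 + 70*I*√10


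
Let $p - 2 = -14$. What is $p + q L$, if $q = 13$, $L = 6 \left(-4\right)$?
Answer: $-324$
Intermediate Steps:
$p = -12$ ($p = 2 - 14 = -12$)
$L = -24$
$p + q L = -12 + 13 \left(-24\right) = -12 - 312 = -324$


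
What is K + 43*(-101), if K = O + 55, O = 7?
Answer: -4281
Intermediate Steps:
K = 62 (K = 7 + 55 = 62)
K + 43*(-101) = 62 + 43*(-101) = 62 - 4343 = -4281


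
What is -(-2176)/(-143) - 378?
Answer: -56230/143 ≈ -393.22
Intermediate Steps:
-(-2176)/(-143) - 378 = -(-2176)*(-1)/143 - 378 = -17*128/143 - 378 = -2176/143 - 378 = -56230/143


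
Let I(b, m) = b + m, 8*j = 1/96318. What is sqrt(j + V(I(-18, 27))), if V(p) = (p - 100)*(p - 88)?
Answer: sqrt(29641547811767)/64212 ≈ 84.788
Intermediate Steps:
j = 1/770544 (j = (1/8)/96318 = (1/8)*(1/96318) = 1/770544 ≈ 1.2978e-6)
V(p) = (-100 + p)*(-88 + p)
sqrt(j + V(I(-18, 27))) = sqrt(1/770544 + (8800 + (-18 + 27)**2 - 188*(-18 + 27))) = sqrt(1/770544 + (8800 + 9**2 - 188*9)) = sqrt(1/770544 + (8800 + 81 - 1692)) = sqrt(1/770544 + 7189) = sqrt(5539440817/770544) = sqrt(29641547811767)/64212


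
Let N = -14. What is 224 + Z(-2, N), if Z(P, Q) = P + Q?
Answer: 208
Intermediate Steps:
224 + Z(-2, N) = 224 + (-2 - 14) = 224 - 16 = 208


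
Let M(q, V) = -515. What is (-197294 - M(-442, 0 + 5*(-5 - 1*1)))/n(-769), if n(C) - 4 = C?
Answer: 65593/255 ≈ 257.23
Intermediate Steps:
n(C) = 4 + C
(-197294 - M(-442, 0 + 5*(-5 - 1*1)))/n(-769) = (-197294 - 1*(-515))/(4 - 769) = (-197294 + 515)/(-765) = -196779*(-1/765) = 65593/255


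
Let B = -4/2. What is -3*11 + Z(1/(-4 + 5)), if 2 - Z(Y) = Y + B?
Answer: -30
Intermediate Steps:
B = -2 (B = -4*1/2 = -2)
Z(Y) = 4 - Y (Z(Y) = 2 - (Y - 2) = 2 - (-2 + Y) = 2 + (2 - Y) = 4 - Y)
-3*11 + Z(1/(-4 + 5)) = -3*11 + (4 - 1/(-4 + 5)) = -33 + (4 - 1/1) = -33 + (4 - 1*1) = -33 + (4 - 1) = -33 + 3 = -30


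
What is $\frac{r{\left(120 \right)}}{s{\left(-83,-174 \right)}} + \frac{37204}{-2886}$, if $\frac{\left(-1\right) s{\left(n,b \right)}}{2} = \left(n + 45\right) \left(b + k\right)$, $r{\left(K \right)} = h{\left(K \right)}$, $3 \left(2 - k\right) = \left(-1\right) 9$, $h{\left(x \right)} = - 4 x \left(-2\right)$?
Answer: $- \frac{4621334}{356421} \approx -12.966$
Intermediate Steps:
$h{\left(x \right)} = 8 x$
$k = 5$ ($k = 2 - \frac{\left(-1\right) 9}{3} = 2 - -3 = 2 + 3 = 5$)
$r{\left(K \right)} = 8 K$
$s{\left(n,b \right)} = - 2 \left(5 + b\right) \left(45 + n\right)$ ($s{\left(n,b \right)} = - 2 \left(n + 45\right) \left(b + 5\right) = - 2 \left(45 + n\right) \left(5 + b\right) = - 2 \left(5 + b\right) \left(45 + n\right)$)
$\frac{r{\left(120 \right)}}{s{\left(-83,-174 \right)}} + \frac{37204}{-2886} = \frac{8 \cdot 120}{-450 - -15660 - -830 - \left(-348\right) \left(-83\right)} + \frac{37204}{-2886} = \frac{960}{-450 + 15660 + 830 - 28884} + 37204 \left(- \frac{1}{2886}\right) = \frac{960}{-12844} - \frac{18602}{1443} = 960 \left(- \frac{1}{12844}\right) - \frac{18602}{1443} = - \frac{240}{3211} - \frac{18602}{1443} = - \frac{4621334}{356421}$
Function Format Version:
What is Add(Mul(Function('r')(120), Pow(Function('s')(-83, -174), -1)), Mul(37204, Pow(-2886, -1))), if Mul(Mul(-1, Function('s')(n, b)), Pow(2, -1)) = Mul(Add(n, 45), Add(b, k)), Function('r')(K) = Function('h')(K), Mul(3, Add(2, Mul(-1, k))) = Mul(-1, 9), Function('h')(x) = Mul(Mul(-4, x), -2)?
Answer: Rational(-4621334, 356421) ≈ -12.966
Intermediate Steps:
Function('h')(x) = Mul(8, x)
k = 5 (k = Add(2, Mul(Rational(-1, 3), Mul(-1, 9))) = Add(2, Mul(Rational(-1, 3), -9)) = Add(2, 3) = 5)
Function('r')(K) = Mul(8, K)
Function('s')(n, b) = Mul(-2, Add(5, b), Add(45, n)) (Function('s')(n, b) = Mul(-2, Mul(Add(n, 45), Add(b, 5))) = Mul(-2, Mul(Add(45, n), Add(5, b))) = Mul(-2, Mul(Add(5, b), Add(45, n))) = Mul(-2, Add(5, b), Add(45, n)))
Add(Mul(Function('r')(120), Pow(Function('s')(-83, -174), -1)), Mul(37204, Pow(-2886, -1))) = Add(Mul(Mul(8, 120), Pow(Add(-450, Mul(-90, -174), Mul(-10, -83), Mul(-2, -174, -83)), -1)), Mul(37204, Pow(-2886, -1))) = Add(Mul(960, Pow(Add(-450, 15660, 830, -28884), -1)), Mul(37204, Rational(-1, 2886))) = Add(Mul(960, Pow(-12844, -1)), Rational(-18602, 1443)) = Add(Mul(960, Rational(-1, 12844)), Rational(-18602, 1443)) = Add(Rational(-240, 3211), Rational(-18602, 1443)) = Rational(-4621334, 356421)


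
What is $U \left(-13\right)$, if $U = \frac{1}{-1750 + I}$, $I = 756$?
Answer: $\frac{13}{994} \approx 0.013078$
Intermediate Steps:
$U = - \frac{1}{994}$ ($U = \frac{1}{-1750 + 756} = \frac{1}{-994} = - \frac{1}{994} \approx -0.001006$)
$U \left(-13\right) = \left(- \frac{1}{994}\right) \left(-13\right) = \frac{13}{994}$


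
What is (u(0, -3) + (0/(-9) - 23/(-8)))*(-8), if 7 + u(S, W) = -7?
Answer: 89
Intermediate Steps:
u(S, W) = -14 (u(S, W) = -7 - 7 = -14)
(u(0, -3) + (0/(-9) - 23/(-8)))*(-8) = (-14 + (0/(-9) - 23/(-8)))*(-8) = (-14 + (0*(-⅑) - 23*(-⅛)))*(-8) = (-14 + (0 + 23/8))*(-8) = (-14 + 23/8)*(-8) = -89/8*(-8) = 89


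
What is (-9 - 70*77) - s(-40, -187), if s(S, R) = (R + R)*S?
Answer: -20359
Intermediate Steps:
s(S, R) = 2*R*S (s(S, R) = (2*R)*S = 2*R*S)
(-9 - 70*77) - s(-40, -187) = (-9 - 70*77) - 2*(-187)*(-40) = (-9 - 5390) - 1*14960 = -5399 - 14960 = -20359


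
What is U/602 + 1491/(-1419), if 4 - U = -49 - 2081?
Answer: 8258/3311 ≈ 2.4941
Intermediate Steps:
U = 2134 (U = 4 - (-49 - 2081) = 4 - 1*(-2130) = 4 + 2130 = 2134)
U/602 + 1491/(-1419) = 2134/602 + 1491/(-1419) = 2134*(1/602) + 1491*(-1/1419) = 1067/301 - 497/473 = 8258/3311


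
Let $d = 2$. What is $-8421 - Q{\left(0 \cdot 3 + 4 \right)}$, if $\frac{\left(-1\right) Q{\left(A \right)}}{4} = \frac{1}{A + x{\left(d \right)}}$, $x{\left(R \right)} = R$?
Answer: $- \frac{25261}{3} \approx -8420.3$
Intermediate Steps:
$Q{\left(A \right)} = - \frac{4}{2 + A}$ ($Q{\left(A \right)} = - \frac{4}{A + 2} = - \frac{4}{2 + A}$)
$-8421 - Q{\left(0 \cdot 3 + 4 \right)} = -8421 - - \frac{4}{2 + \left(0 \cdot 3 + 4\right)} = -8421 - - \frac{4}{2 + \left(0 + 4\right)} = -8421 - - \frac{4}{2 + 4} = -8421 - - \frac{4}{6} = -8421 - \left(-4\right) \frac{1}{6} = -8421 - - \frac{2}{3} = -8421 + \frac{2}{3} = - \frac{25261}{3}$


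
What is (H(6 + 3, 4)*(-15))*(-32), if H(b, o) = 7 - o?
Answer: 1440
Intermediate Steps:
(H(6 + 3, 4)*(-15))*(-32) = ((7 - 1*4)*(-15))*(-32) = ((7 - 4)*(-15))*(-32) = (3*(-15))*(-32) = -45*(-32) = 1440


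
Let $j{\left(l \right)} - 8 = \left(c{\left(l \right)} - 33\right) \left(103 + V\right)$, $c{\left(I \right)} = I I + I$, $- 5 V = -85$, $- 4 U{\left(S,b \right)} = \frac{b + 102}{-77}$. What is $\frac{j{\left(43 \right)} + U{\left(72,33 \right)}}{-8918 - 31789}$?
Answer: $- \frac{68711239}{12537756} \approx -5.4803$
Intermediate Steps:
$U{\left(S,b \right)} = \frac{51}{154} + \frac{b}{308}$ ($U{\left(S,b \right)} = - \frac{\left(b + 102\right) \frac{1}{-77}}{4} = - \frac{\left(102 + b\right) \left(- \frac{1}{77}\right)}{4} = - \frac{- \frac{102}{77} - \frac{b}{77}}{4} = \frac{51}{154} + \frac{b}{308}$)
$V = 17$ ($V = \left(- \frac{1}{5}\right) \left(-85\right) = 17$)
$c{\left(I \right)} = I + I^{2}$ ($c{\left(I \right)} = I^{2} + I = I + I^{2}$)
$j{\left(l \right)} = -3952 + 120 l \left(1 + l\right)$ ($j{\left(l \right)} = 8 + \left(l \left(1 + l\right) - 33\right) \left(103 + 17\right) = 8 + \left(-33 + l \left(1 + l\right)\right) 120 = 8 + \left(-3960 + 120 l \left(1 + l\right)\right) = -3952 + 120 l \left(1 + l\right)$)
$\frac{j{\left(43 \right)} + U{\left(72,33 \right)}}{-8918 - 31789} = \frac{\left(-3952 + 120 \cdot 43 \left(1 + 43\right)\right) + \left(\frac{51}{154} + \frac{1}{308} \cdot 33\right)}{-8918 - 31789} = \frac{\left(-3952 + 120 \cdot 43 \cdot 44\right) + \left(\frac{51}{154} + \frac{3}{28}\right)}{-40707} = \left(\left(-3952 + 227040\right) + \frac{135}{308}\right) \left(- \frac{1}{40707}\right) = \left(223088 + \frac{135}{308}\right) \left(- \frac{1}{40707}\right) = \frac{68711239}{308} \left(- \frac{1}{40707}\right) = - \frac{68711239}{12537756}$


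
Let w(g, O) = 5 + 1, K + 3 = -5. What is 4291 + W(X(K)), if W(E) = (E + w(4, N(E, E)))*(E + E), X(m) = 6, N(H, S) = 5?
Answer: 4435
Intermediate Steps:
K = -8 (K = -3 - 5 = -8)
w(g, O) = 6
W(E) = 2*E*(6 + E) (W(E) = (E + 6)*(E + E) = (6 + E)*(2*E) = 2*E*(6 + E))
4291 + W(X(K)) = 4291 + 2*6*(6 + 6) = 4291 + 2*6*12 = 4291 + 144 = 4435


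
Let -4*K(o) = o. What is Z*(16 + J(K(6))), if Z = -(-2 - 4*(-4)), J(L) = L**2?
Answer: -511/2 ≈ -255.50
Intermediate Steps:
K(o) = -o/4
Z = -14 (Z = -(-2 + 16) = -1*14 = -14)
Z*(16 + J(K(6))) = -14*(16 + (-1/4*6)**2) = -14*(16 + (-3/2)**2) = -14*(16 + 9/4) = -14*73/4 = -511/2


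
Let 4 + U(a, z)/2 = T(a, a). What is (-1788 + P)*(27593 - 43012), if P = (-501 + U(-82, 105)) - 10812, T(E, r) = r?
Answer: 204656387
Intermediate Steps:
U(a, z) = -8 + 2*a
P = -11485 (P = (-501 + (-8 + 2*(-82))) - 10812 = (-501 + (-8 - 164)) - 10812 = (-501 - 172) - 10812 = -673 - 10812 = -11485)
(-1788 + P)*(27593 - 43012) = (-1788 - 11485)*(27593 - 43012) = -13273*(-15419) = 204656387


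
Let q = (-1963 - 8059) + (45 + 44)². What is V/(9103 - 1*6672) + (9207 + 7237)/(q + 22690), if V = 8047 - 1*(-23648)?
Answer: 692543719/50051859 ≈ 13.837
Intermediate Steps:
q = -2101 (q = -10022 + 89² = -10022 + 7921 = -2101)
V = 31695 (V = 8047 + 23648 = 31695)
V/(9103 - 1*6672) + (9207 + 7237)/(q + 22690) = 31695/(9103 - 1*6672) + (9207 + 7237)/(-2101 + 22690) = 31695/(9103 - 6672) + 16444/20589 = 31695/2431 + 16444*(1/20589) = 31695*(1/2431) + 16444/20589 = 31695/2431 + 16444/20589 = 692543719/50051859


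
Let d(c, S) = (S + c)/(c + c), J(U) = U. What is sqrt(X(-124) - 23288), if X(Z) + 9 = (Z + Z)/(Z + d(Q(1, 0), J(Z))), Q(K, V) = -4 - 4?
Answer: 3*I*sqrt(554855033)/463 ≈ 152.63*I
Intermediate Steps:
Q(K, V) = -8
d(c, S) = (S + c)/(2*c) (d(c, S) = (S + c)/((2*c)) = (S + c)*(1/(2*c)) = (S + c)/(2*c))
X(Z) = -9 + 2*Z/(1/2 + 15*Z/16) (X(Z) = -9 + (Z + Z)/(Z + (1/2)*(Z - 8)/(-8)) = -9 + (2*Z)/(Z + (1/2)*(-1/8)*(-8 + Z)) = -9 + (2*Z)/(Z + (1/2 - Z/16)) = -9 + (2*Z)/(1/2 + 15*Z/16) = -9 + 2*Z/(1/2 + 15*Z/16))
sqrt(X(-124) - 23288) = sqrt((-72 - 103*(-124))/(8 + 15*(-124)) - 23288) = sqrt((-72 + 12772)/(8 - 1860) - 23288) = sqrt(12700/(-1852) - 23288) = sqrt(-1/1852*12700 - 23288) = sqrt(-3175/463 - 23288) = sqrt(-10785519/463) = 3*I*sqrt(554855033)/463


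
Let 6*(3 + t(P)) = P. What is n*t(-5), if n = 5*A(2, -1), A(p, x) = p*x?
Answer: 115/3 ≈ 38.333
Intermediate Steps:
t(P) = -3 + P/6
n = -10 (n = 5*(2*(-1)) = 5*(-2) = -10)
n*t(-5) = -10*(-3 + (⅙)*(-5)) = -10*(-3 - ⅚) = -10*(-23/6) = 115/3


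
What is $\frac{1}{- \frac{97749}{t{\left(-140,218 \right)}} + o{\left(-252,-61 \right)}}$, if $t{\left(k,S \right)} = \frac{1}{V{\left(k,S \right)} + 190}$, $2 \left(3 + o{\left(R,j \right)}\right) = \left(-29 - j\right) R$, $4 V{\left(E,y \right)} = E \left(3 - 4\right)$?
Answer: $- \frac{1}{21997560} \approx -4.546 \cdot 10^{-8}$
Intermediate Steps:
$V{\left(E,y \right)} = - \frac{E}{4}$ ($V{\left(E,y \right)} = \frac{E \left(3 - 4\right)}{4} = \frac{E \left(-1\right)}{4} = \frac{\left(-1\right) E}{4} = - \frac{E}{4}$)
$o{\left(R,j \right)} = -3 + \frac{R \left(-29 - j\right)}{2}$ ($o{\left(R,j \right)} = -3 + \frac{\left(-29 - j\right) R}{2} = -3 + \frac{R \left(-29 - j\right)}{2}$)
$t{\left(k,S \right)} = \frac{1}{190 - \frac{k}{4}}$ ($t{\left(k,S \right)} = \frac{1}{- \frac{k}{4} + 190} = \frac{1}{190 - \frac{k}{4}}$)
$\frac{1}{- \frac{97749}{t{\left(-140,218 \right)}} + o{\left(-252,-61 \right)}} = \frac{1}{- \frac{97749}{\left(-4\right) \frac{1}{-760 - 140}} - \left(-3651 + 7686\right)} = \frac{1}{- \frac{97749}{\left(-4\right) \frac{1}{-900}} - 4035} = \frac{1}{- \frac{97749}{\left(-4\right) \left(- \frac{1}{900}\right)} - 4035} = \frac{1}{- 97749 \frac{1}{\frac{1}{225}} - 4035} = \frac{1}{\left(-97749\right) 225 - 4035} = \frac{1}{-21993525 - 4035} = \frac{1}{-21997560} = - \frac{1}{21997560}$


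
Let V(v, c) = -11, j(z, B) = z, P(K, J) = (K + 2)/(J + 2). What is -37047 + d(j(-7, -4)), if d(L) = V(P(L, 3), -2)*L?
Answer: -36970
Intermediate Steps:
P(K, J) = (2 + K)/(2 + J)
d(L) = -11*L
-37047 + d(j(-7, -4)) = -37047 - 11*(-7) = -37047 + 77 = -36970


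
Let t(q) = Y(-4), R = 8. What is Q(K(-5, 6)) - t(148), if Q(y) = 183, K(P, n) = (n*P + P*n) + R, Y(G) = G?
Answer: 187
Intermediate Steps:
t(q) = -4
K(P, n) = 8 + 2*P*n (K(P, n) = (n*P + P*n) + 8 = (P*n + P*n) + 8 = 2*P*n + 8 = 8 + 2*P*n)
Q(K(-5, 6)) - t(148) = 183 - 1*(-4) = 183 + 4 = 187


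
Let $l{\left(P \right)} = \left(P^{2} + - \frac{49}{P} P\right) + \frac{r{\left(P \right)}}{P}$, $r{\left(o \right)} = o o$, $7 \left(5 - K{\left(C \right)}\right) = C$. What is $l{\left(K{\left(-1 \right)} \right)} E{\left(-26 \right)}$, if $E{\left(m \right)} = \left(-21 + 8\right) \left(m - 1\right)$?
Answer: $- \frac{299403}{49} \approx -6110.3$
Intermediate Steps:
$K{\left(C \right)} = 5 - \frac{C}{7}$
$E{\left(m \right)} = 13 - 13 m$ ($E{\left(m \right)} = - 13 \left(-1 + m\right) = 13 - 13 m$)
$r{\left(o \right)} = o^{2}$
$l{\left(P \right)} = -49 + P + P^{2}$ ($l{\left(P \right)} = \left(P^{2} + - \frac{49}{P} P\right) + \frac{P^{2}}{P} = \left(P^{2} - 49\right) + P = \left(-49 + P^{2}\right) + P = -49 + P + P^{2}$)
$l{\left(K{\left(-1 \right)} \right)} E{\left(-26 \right)} = \left(-49 + \left(5 - - \frac{1}{7}\right) + \left(5 - - \frac{1}{7}\right)^{2}\right) \left(13 - -338\right) = \left(-49 + \left(5 + \frac{1}{7}\right) + \left(5 + \frac{1}{7}\right)^{2}\right) \left(13 + 338\right) = \left(-49 + \frac{36}{7} + \left(\frac{36}{7}\right)^{2}\right) 351 = \left(-49 + \frac{36}{7} + \frac{1296}{49}\right) 351 = \left(- \frac{853}{49}\right) 351 = - \frac{299403}{49}$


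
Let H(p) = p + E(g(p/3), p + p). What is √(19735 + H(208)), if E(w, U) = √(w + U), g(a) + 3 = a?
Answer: √(179487 + 3*√4341)/3 ≈ 141.30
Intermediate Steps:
g(a) = -3 + a
E(w, U) = √(U + w)
H(p) = p + √(-3 + 7*p/3) (H(p) = p + √((p + p) + (-3 + p/3)) = p + √(2*p + (-3 + p*(⅓))) = p + √(2*p + (-3 + p/3)) = p + √(-3 + 7*p/3))
√(19735 + H(208)) = √(19735 + (208 + √(-27 + 21*208)/3)) = √(19735 + (208 + √(-27 + 4368)/3)) = √(19735 + (208 + √4341/3)) = √(19943 + √4341/3)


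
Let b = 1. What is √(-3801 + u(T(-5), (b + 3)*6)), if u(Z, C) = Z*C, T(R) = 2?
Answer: 3*I*√417 ≈ 61.262*I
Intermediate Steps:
u(Z, C) = C*Z
√(-3801 + u(T(-5), (b + 3)*6)) = √(-3801 + ((1 + 3)*6)*2) = √(-3801 + (4*6)*2) = √(-3801 + 24*2) = √(-3801 + 48) = √(-3753) = 3*I*√417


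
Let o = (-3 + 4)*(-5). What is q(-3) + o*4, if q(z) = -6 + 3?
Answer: -23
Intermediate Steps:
q(z) = -3
o = -5 (o = 1*(-5) = -5)
q(-3) + o*4 = -3 - 5*4 = -3 - 20 = -23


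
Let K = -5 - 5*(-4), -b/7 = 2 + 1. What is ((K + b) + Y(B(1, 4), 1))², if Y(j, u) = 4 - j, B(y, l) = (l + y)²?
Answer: 729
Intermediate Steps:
b = -21 (b = -7*(2 + 1) = -7*3 = -21)
K = 15 (K = -5 + 20 = 15)
((K + b) + Y(B(1, 4), 1))² = ((15 - 21) + (4 - (4 + 1)²))² = (-6 + (4 - 1*5²))² = (-6 + (4 - 1*25))² = (-6 + (4 - 25))² = (-6 - 21)² = (-27)² = 729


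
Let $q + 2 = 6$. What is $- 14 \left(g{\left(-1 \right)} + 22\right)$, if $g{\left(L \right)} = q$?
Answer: $-364$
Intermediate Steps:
$q = 4$ ($q = -2 + 6 = 4$)
$g{\left(L \right)} = 4$
$- 14 \left(g{\left(-1 \right)} + 22\right) = - 14 \left(4 + 22\right) = \left(-14\right) 26 = -364$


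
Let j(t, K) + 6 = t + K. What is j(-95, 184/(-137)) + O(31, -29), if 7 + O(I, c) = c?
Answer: -18953/137 ≈ -138.34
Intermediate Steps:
O(I, c) = -7 + c
j(t, K) = -6 + K + t (j(t, K) = -6 + (t + K) = -6 + (K + t) = -6 + K + t)
j(-95, 184/(-137)) + O(31, -29) = (-6 + 184/(-137) - 95) + (-7 - 29) = (-6 + 184*(-1/137) - 95) - 36 = (-6 - 184/137 - 95) - 36 = -14021/137 - 36 = -18953/137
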